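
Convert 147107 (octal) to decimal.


Positional values:
Position 0: 7 × 8^0 = 7
Position 1: 0 × 8^1 = 0
Position 2: 1 × 8^2 = 64
Position 3: 7 × 8^3 = 3584
Position 4: 4 × 8^4 = 16384
Position 5: 1 × 8^5 = 32768
Sum = 7 + 0 + 64 + 3584 + 16384 + 32768
= 52807


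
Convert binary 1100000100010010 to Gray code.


Binary: 1100000100010010
Gray code: G = B XOR (B >> 1)
B >> 1 = 0110000010001001
1100000100010010 XOR 0110000010001001:
  1 XOR 0 = 1
  1 XOR 1 = 0
  0 XOR 1 = 1
  0 XOR 0 = 0
  0 XOR 0 = 0
  0 XOR 0 = 0
  0 XOR 0 = 0
  1 XOR 0 = 1
  0 XOR 1 = 1
  0 XOR 0 = 0
  0 XOR 0 = 0
  1 XOR 0 = 1
  0 XOR 1 = 1
  0 XOR 0 = 0
  1 XOR 0 = 1
  0 XOR 1 = 1
= 1010000110011011


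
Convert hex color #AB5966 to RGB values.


Hex: #AB5966
R = AB₁₆ = 171
G = 59₁₆ = 89
B = 66₁₆ = 102
= RGB(171, 89, 102)


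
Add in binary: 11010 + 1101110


Align and add column by column (LSB to MSB, carry propagating):
  00011010
+ 01101110
  --------
  col 0: 0 + 0 + 0 (carry in) = 0 → bit 0, carry out 0
  col 1: 1 + 1 + 0 (carry in) = 2 → bit 0, carry out 1
  col 2: 0 + 1 + 1 (carry in) = 2 → bit 0, carry out 1
  col 3: 1 + 1 + 1 (carry in) = 3 → bit 1, carry out 1
  col 4: 1 + 0 + 1 (carry in) = 2 → bit 0, carry out 1
  col 5: 0 + 1 + 1 (carry in) = 2 → bit 0, carry out 1
  col 6: 0 + 1 + 1 (carry in) = 2 → bit 0, carry out 1
  col 7: 0 + 0 + 1 (carry in) = 1 → bit 1, carry out 0
Reading bits MSB→LSB: 10001000
Strip leading zeros: 10001000
= 10001000


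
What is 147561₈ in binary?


Each octal digit → 3 binary bits:
  1 = 001
  4 = 100
  7 = 111
  5 = 101
  6 = 110
  1 = 001
Concatenate: 001 100 111 101 110 001
= 001100111101110001


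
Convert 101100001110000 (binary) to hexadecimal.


Group into 4-bit nibbles: 0101100001110000
  0101 = 5
  1000 = 8
  0111 = 7
  0000 = 0
= 0x5870


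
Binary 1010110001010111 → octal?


Group into 3-bit groups: 001010110001010111
  001 = 1
  010 = 2
  110 = 6
  001 = 1
  010 = 2
  111 = 7
= 0o126127


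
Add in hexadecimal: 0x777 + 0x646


Align and add column by column (LSB to MSB, each column mod 16 with carry):
  0777
+ 0646
  ----
  col 0: 7(7) + 6(6) + 0 (carry in) = 13 → D(13), carry out 0
  col 1: 7(7) + 4(4) + 0 (carry in) = 11 → B(11), carry out 0
  col 2: 7(7) + 6(6) + 0 (carry in) = 13 → D(13), carry out 0
  col 3: 0(0) + 0(0) + 0 (carry in) = 0 → 0(0), carry out 0
Reading digits MSB→LSB: 0DBD
Strip leading zeros: DBD
= 0xDBD


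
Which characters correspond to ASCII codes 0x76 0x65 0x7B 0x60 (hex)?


Codes (hex): 0x76 0x65 0x7B 0x60
Per-code ASCII lookup:
  0x76 = 118  (range 97-122: lowercase, 118 - 97 = 21) → 'v'
  0x65 = 101  (range 97-122: lowercase, 101 - 97 = 4) → 'e'
  0x7B = 123  (special character) → '{'
  0x60 = 96  (special character) → '`'
= 've{`'


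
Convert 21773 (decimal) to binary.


Divide by 2 repeatedly:
21773 ÷ 2 = 10886 remainder 1
10886 ÷ 2 = 5443 remainder 0
5443 ÷ 2 = 2721 remainder 1
2721 ÷ 2 = 1360 remainder 1
1360 ÷ 2 = 680 remainder 0
680 ÷ 2 = 340 remainder 0
340 ÷ 2 = 170 remainder 0
170 ÷ 2 = 85 remainder 0
85 ÷ 2 = 42 remainder 1
42 ÷ 2 = 21 remainder 0
21 ÷ 2 = 10 remainder 1
10 ÷ 2 = 5 remainder 0
5 ÷ 2 = 2 remainder 1
2 ÷ 2 = 1 remainder 0
1 ÷ 2 = 0 remainder 1
Reading remainders bottom-up:
= 101010100001101


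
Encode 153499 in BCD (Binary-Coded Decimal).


Each digit → 4-bit binary:
  1 → 0001
  5 → 0101
  3 → 0011
  4 → 0100
  9 → 1001
  9 → 1001
= 0001 0101 0011 0100 1001 1001


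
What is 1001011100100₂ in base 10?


Positional values:
Bit 2: 1 × 2^2 = 4
Bit 5: 1 × 2^5 = 32
Bit 6: 1 × 2^6 = 64
Bit 7: 1 × 2^7 = 128
Bit 9: 1 × 2^9 = 512
Bit 12: 1 × 2^12 = 4096
Sum = 4 + 32 + 64 + 128 + 512 + 4096
= 4836


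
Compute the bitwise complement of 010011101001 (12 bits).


Original: 010011101001
Invert all bits:
  bit 0: 0 → 1
  bit 1: 1 → 0
  bit 2: 0 → 1
  bit 3: 0 → 1
  bit 4: 1 → 0
  bit 5: 1 → 0
  bit 6: 1 → 0
  bit 7: 0 → 1
  bit 8: 1 → 0
  bit 9: 0 → 1
  bit 10: 0 → 1
  bit 11: 1 → 0
= 101100010110


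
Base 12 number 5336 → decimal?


Positional values (base 12):
  6 × 12^0 = 6 × 1 = 6
  3 × 12^1 = 3 × 12 = 36
  3 × 12^2 = 3 × 144 = 432
  5 × 12^3 = 5 × 1728 = 8640
Sum = 6 + 36 + 432 + 8640
= 9114


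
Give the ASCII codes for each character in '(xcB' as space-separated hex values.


String: '(xcB'  (4 characters)
Per-character ASCII lookup:
  '(': special character: '(' = 40 → 0x28
  'x': lowercase starts at 97: 'x' = 97 + 23 = 120 → 0x78
  'c': lowercase starts at 97: 'c' = 97 + 2 = 99 → 0x63
  'B': uppercase starts at 65: 'B' = 65 + 1 = 66 → 0x42
= 0x28 0x78 0x63 0x42


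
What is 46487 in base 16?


Divide by 16 repeatedly:
46487 ÷ 16 = 2905 remainder 7 (7)
2905 ÷ 16 = 181 remainder 9 (9)
181 ÷ 16 = 11 remainder 5 (5)
11 ÷ 16 = 0 remainder 11 (B)
Reading remainders bottom-up:
= 0xB597


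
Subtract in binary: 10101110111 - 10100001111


Align and subtract column by column (LSB to MSB, borrowing when needed):
  10101110111
- 10100001111
  -----------
  col 0: (1 - 0 borrow-in) - 1 → 1 - 1 = 0, borrow out 0
  col 1: (1 - 0 borrow-in) - 1 → 1 - 1 = 0, borrow out 0
  col 2: (1 - 0 borrow-in) - 1 → 1 - 1 = 0, borrow out 0
  col 3: (0 - 0 borrow-in) - 1 → borrow from next column: (0+2) - 1 = 1, borrow out 1
  col 4: (1 - 1 borrow-in) - 0 → 0 - 0 = 0, borrow out 0
  col 5: (1 - 0 borrow-in) - 0 → 1 - 0 = 1, borrow out 0
  col 6: (1 - 0 borrow-in) - 0 → 1 - 0 = 1, borrow out 0
  col 7: (0 - 0 borrow-in) - 0 → 0 - 0 = 0, borrow out 0
  col 8: (1 - 0 borrow-in) - 1 → 1 - 1 = 0, borrow out 0
  col 9: (0 - 0 borrow-in) - 0 → 0 - 0 = 0, borrow out 0
  col 10: (1 - 0 borrow-in) - 1 → 1 - 1 = 0, borrow out 0
Reading bits MSB→LSB: 00001101000
Strip leading zeros: 1101000
= 1101000


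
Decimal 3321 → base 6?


Divide by 6 repeatedly:
3321 ÷ 6 = 553 remainder 3
553 ÷ 6 = 92 remainder 1
92 ÷ 6 = 15 remainder 2
15 ÷ 6 = 2 remainder 3
2 ÷ 6 = 0 remainder 2
Reading remainders bottom-up:
= 23213


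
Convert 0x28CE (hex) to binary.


Each hex digit → 4 binary bits:
  2 = 0010
  8 = 1000
  C = 1100
  E = 1110
Concatenate: 0010 1000 1100 1110
= 0010100011001110


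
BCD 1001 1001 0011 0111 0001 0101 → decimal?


Each 4-bit group → digit:
  1001 → 9
  1001 → 9
  0011 → 3
  0111 → 7
  0001 → 1
  0101 → 5
= 993715


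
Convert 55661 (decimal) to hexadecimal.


Divide by 16 repeatedly:
55661 ÷ 16 = 3478 remainder 13 (D)
3478 ÷ 16 = 217 remainder 6 (6)
217 ÷ 16 = 13 remainder 9 (9)
13 ÷ 16 = 0 remainder 13 (D)
Reading remainders bottom-up:
= 0xD96D


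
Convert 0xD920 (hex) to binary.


Each hex digit → 4 binary bits:
  D = 1101
  9 = 1001
  2 = 0010
  0 = 0000
Concatenate: 1101 1001 0010 0000
= 1101100100100000


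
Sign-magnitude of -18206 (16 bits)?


Sign bit: 1 (negative)
Magnitude: 18206 = 100011100011110
= 1100011100011110


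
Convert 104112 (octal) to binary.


Each octal digit → 3 binary bits:
  1 = 001
  0 = 000
  4 = 100
  1 = 001
  1 = 001
  2 = 010
Concatenate: 001 000 100 001 001 010
= 001000100001001010


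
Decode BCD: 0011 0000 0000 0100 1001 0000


Each 4-bit group → digit:
  0011 → 3
  0000 → 0
  0000 → 0
  0100 → 4
  1001 → 9
  0000 → 0
= 300490


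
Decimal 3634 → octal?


Divide by 8 repeatedly:
3634 ÷ 8 = 454 remainder 2
454 ÷ 8 = 56 remainder 6
56 ÷ 8 = 7 remainder 0
7 ÷ 8 = 0 remainder 7
Reading remainders bottom-up:
= 0o7062


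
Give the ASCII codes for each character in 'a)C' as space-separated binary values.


String: 'a)C'  (3 characters)
Per-character ASCII lookup:
  'a': lowercase starts at 97: 'a' = 97 + 0 = 97 → 1100001
  ')': special character: ')' = 41 → 101001
  'C': uppercase starts at 65: 'C' = 65 + 2 = 67 → 1000011
= 1100001 101001 1000011


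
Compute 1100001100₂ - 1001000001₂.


Align and subtract column by column (LSB to MSB, borrowing when needed):
  1100001100
- 1001000001
  ----------
  col 0: (0 - 0 borrow-in) - 1 → borrow from next column: (0+2) - 1 = 1, borrow out 1
  col 1: (0 - 1 borrow-in) - 0 → borrow from next column: (-1+2) - 0 = 1, borrow out 1
  col 2: (1 - 1 borrow-in) - 0 → 0 - 0 = 0, borrow out 0
  col 3: (1 - 0 borrow-in) - 0 → 1 - 0 = 1, borrow out 0
  col 4: (0 - 0 borrow-in) - 0 → 0 - 0 = 0, borrow out 0
  col 5: (0 - 0 borrow-in) - 0 → 0 - 0 = 0, borrow out 0
  col 6: (0 - 0 borrow-in) - 1 → borrow from next column: (0+2) - 1 = 1, borrow out 1
  col 7: (0 - 1 borrow-in) - 0 → borrow from next column: (-1+2) - 0 = 1, borrow out 1
  col 8: (1 - 1 borrow-in) - 0 → 0 - 0 = 0, borrow out 0
  col 9: (1 - 0 borrow-in) - 1 → 1 - 1 = 0, borrow out 0
Reading bits MSB→LSB: 0011001011
Strip leading zeros: 11001011
= 11001011


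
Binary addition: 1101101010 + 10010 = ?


Align and add column by column (LSB to MSB, carry propagating):
  01101101010
+ 00000010010
  -----------
  col 0: 0 + 0 + 0 (carry in) = 0 → bit 0, carry out 0
  col 1: 1 + 1 + 0 (carry in) = 2 → bit 0, carry out 1
  col 2: 0 + 0 + 1 (carry in) = 1 → bit 1, carry out 0
  col 3: 1 + 0 + 0 (carry in) = 1 → bit 1, carry out 0
  col 4: 0 + 1 + 0 (carry in) = 1 → bit 1, carry out 0
  col 5: 1 + 0 + 0 (carry in) = 1 → bit 1, carry out 0
  col 6: 1 + 0 + 0 (carry in) = 1 → bit 1, carry out 0
  col 7: 0 + 0 + 0 (carry in) = 0 → bit 0, carry out 0
  col 8: 1 + 0 + 0 (carry in) = 1 → bit 1, carry out 0
  col 9: 1 + 0 + 0 (carry in) = 1 → bit 1, carry out 0
  col 10: 0 + 0 + 0 (carry in) = 0 → bit 0, carry out 0
Reading bits MSB→LSB: 01101111100
Strip leading zeros: 1101111100
= 1101111100


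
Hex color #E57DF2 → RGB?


Hex: #E57DF2
R = E5₁₆ = 229
G = 7D₁₆ = 125
B = F2₁₆ = 242
= RGB(229, 125, 242)


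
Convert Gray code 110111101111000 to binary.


Gray code: 110111101111000
MSB stays the same: 1
Each subsequent bit = prev_binary XOR current_gray:
  B[1] = 1 XOR 1 = 0
  B[2] = 0 XOR 0 = 0
  B[3] = 0 XOR 1 = 1
  B[4] = 1 XOR 1 = 0
  B[5] = 0 XOR 1 = 1
  B[6] = 1 XOR 1 = 0
  B[7] = 0 XOR 0 = 0
  B[8] = 0 XOR 1 = 1
  B[9] = 1 XOR 1 = 0
  B[10] = 0 XOR 1 = 1
  B[11] = 1 XOR 1 = 0
  B[12] = 0 XOR 0 = 0
  B[13] = 0 XOR 0 = 0
  B[14] = 0 XOR 0 = 0
= 100101001010000 (19024 decimal)


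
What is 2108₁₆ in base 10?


Positional values:
Position 0: 8 × 16^0 = 8 × 1 = 8
Position 1: 0 × 16^1 = 0 × 16 = 0
Position 2: 1 × 16^2 = 1 × 256 = 256
Position 3: 2 × 16^3 = 2 × 4096 = 8192
Sum = 8 + 0 + 256 + 8192
= 8456


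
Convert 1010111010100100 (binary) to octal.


Group into 3-bit groups: 001010111010100100
  001 = 1
  010 = 2
  111 = 7
  010 = 2
  100 = 4
  100 = 4
= 0o127244


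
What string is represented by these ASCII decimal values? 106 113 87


Codes (decimal): 106 113 87
Per-code ASCII lookup:
  106  (range 97-122: lowercase, 106 - 97 = 9) → 'j'
  113  (range 97-122: lowercase, 113 - 97 = 16) → 'q'
  87  (range 65-90: uppercase, 87 - 65 = 22) → 'W'
= 'jqW'


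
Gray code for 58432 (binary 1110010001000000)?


Binary: 1110010001000000
Gray code: G = B XOR (B >> 1)
B >> 1 = 0111001000100000
1110010001000000 XOR 0111001000100000:
  1 XOR 0 = 1
  1 XOR 1 = 0
  1 XOR 1 = 0
  0 XOR 1 = 1
  0 XOR 0 = 0
  1 XOR 0 = 1
  0 XOR 1 = 1
  0 XOR 0 = 0
  0 XOR 0 = 0
  1 XOR 0 = 1
  0 XOR 1 = 1
  0 XOR 0 = 0
  0 XOR 0 = 0
  0 XOR 0 = 0
  0 XOR 0 = 0
  0 XOR 0 = 0
= 1001011001100000


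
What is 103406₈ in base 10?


Positional values:
Position 0: 6 × 8^0 = 6
Position 1: 0 × 8^1 = 0
Position 2: 4 × 8^2 = 256
Position 3: 3 × 8^3 = 1536
Position 4: 0 × 8^4 = 0
Position 5: 1 × 8^5 = 32768
Sum = 6 + 0 + 256 + 1536 + 0 + 32768
= 34566


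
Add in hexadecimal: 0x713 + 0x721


Align and add column by column (LSB to MSB, each column mod 16 with carry):
  0713
+ 0721
  ----
  col 0: 3(3) + 1(1) + 0 (carry in) = 4 → 4(4), carry out 0
  col 1: 1(1) + 2(2) + 0 (carry in) = 3 → 3(3), carry out 0
  col 2: 7(7) + 7(7) + 0 (carry in) = 14 → E(14), carry out 0
  col 3: 0(0) + 0(0) + 0 (carry in) = 0 → 0(0), carry out 0
Reading digits MSB→LSB: 0E34
Strip leading zeros: E34
= 0xE34


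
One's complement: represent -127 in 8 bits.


Original: 01111111
Invert all bits:
  bit 0: 0 → 1
  bit 1: 1 → 0
  bit 2: 1 → 0
  bit 3: 1 → 0
  bit 4: 1 → 0
  bit 5: 1 → 0
  bit 6: 1 → 0
  bit 7: 1 → 0
= 10000000


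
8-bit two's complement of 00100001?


Original: 00100001
Step 1 - Invert all bits: 11011110
Step 2 - Add 1: 11011110 + 1
= 11011111 (represents -33)


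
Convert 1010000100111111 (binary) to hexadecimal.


Group into 4-bit nibbles: 1010000100111111
  1010 = A
  0001 = 1
  0011 = 3
  1111 = F
= 0xA13F


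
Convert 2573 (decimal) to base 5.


Divide by 5 repeatedly:
2573 ÷ 5 = 514 remainder 3
514 ÷ 5 = 102 remainder 4
102 ÷ 5 = 20 remainder 2
20 ÷ 5 = 4 remainder 0
4 ÷ 5 = 0 remainder 4
Reading remainders bottom-up:
= 40243


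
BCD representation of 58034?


Each digit → 4-bit binary:
  5 → 0101
  8 → 1000
  0 → 0000
  3 → 0011
  4 → 0100
= 0101 1000 0000 0011 0100


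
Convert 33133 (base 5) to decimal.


Positional values (base 5):
  3 × 5^0 = 3 × 1 = 3
  3 × 5^1 = 3 × 5 = 15
  1 × 5^2 = 1 × 25 = 25
  3 × 5^3 = 3 × 125 = 375
  3 × 5^4 = 3 × 625 = 1875
Sum = 3 + 15 + 25 + 375 + 1875
= 2293


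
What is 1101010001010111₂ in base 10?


Positional values:
Bit 0: 1 × 2^0 = 1
Bit 1: 1 × 2^1 = 2
Bit 2: 1 × 2^2 = 4
Bit 4: 1 × 2^4 = 16
Bit 6: 1 × 2^6 = 64
Bit 10: 1 × 2^10 = 1024
Bit 12: 1 × 2^12 = 4096
Bit 14: 1 × 2^14 = 16384
Bit 15: 1 × 2^15 = 32768
Sum = 1 + 2 + 4 + 16 + 64 + 1024 + 4096 + 16384 + 32768
= 54359


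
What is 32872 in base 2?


Divide by 2 repeatedly:
32872 ÷ 2 = 16436 remainder 0
16436 ÷ 2 = 8218 remainder 0
8218 ÷ 2 = 4109 remainder 0
4109 ÷ 2 = 2054 remainder 1
2054 ÷ 2 = 1027 remainder 0
1027 ÷ 2 = 513 remainder 1
513 ÷ 2 = 256 remainder 1
256 ÷ 2 = 128 remainder 0
128 ÷ 2 = 64 remainder 0
64 ÷ 2 = 32 remainder 0
32 ÷ 2 = 16 remainder 0
16 ÷ 2 = 8 remainder 0
8 ÷ 2 = 4 remainder 0
4 ÷ 2 = 2 remainder 0
2 ÷ 2 = 1 remainder 0
1 ÷ 2 = 0 remainder 1
Reading remainders bottom-up:
= 1000000001101000


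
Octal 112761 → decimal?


Positional values:
Position 0: 1 × 8^0 = 1
Position 1: 6 × 8^1 = 48
Position 2: 7 × 8^2 = 448
Position 3: 2 × 8^3 = 1024
Position 4: 1 × 8^4 = 4096
Position 5: 1 × 8^5 = 32768
Sum = 1 + 48 + 448 + 1024 + 4096 + 32768
= 38385


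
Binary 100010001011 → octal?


Group into 3-bit groups: 100010001011
  100 = 4
  010 = 2
  001 = 1
  011 = 3
= 0o4213


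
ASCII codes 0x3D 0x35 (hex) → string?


Codes (hex): 0x3D 0x35
Per-code ASCII lookup:
  0x3D = 61  (special character) → '='
  0x35 = 53  (range 48-57: digits, 53 - 48 = 5) → '5'
= '=5'


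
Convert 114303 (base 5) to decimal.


Positional values (base 5):
  3 × 5^0 = 3 × 1 = 3
  0 × 5^1 = 0 × 5 = 0
  3 × 5^2 = 3 × 25 = 75
  4 × 5^3 = 4 × 125 = 500
  1 × 5^4 = 1 × 625 = 625
  1 × 5^5 = 1 × 3125 = 3125
Sum = 3 + 0 + 75 + 500 + 625 + 3125
= 4328


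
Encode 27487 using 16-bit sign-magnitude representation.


Sign bit: 0 (positive)
Magnitude: 27487 = 110101101011111
= 0110101101011111


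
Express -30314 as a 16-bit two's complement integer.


Original: 0111011001101010
Step 1 - Invert all bits: 1000100110010101
Step 2 - Add 1: 1000100110010101 + 1
= 1000100110010110 (represents -30314)


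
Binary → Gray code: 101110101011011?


Binary: 101110101011011
Gray code: G = B XOR (B >> 1)
B >> 1 = 010111010101101
101110101011011 XOR 010111010101101:
  1 XOR 0 = 1
  0 XOR 1 = 1
  1 XOR 0 = 1
  1 XOR 1 = 0
  1 XOR 1 = 0
  0 XOR 1 = 1
  1 XOR 0 = 1
  0 XOR 1 = 1
  1 XOR 0 = 1
  0 XOR 1 = 1
  1 XOR 0 = 1
  1 XOR 1 = 0
  0 XOR 1 = 1
  1 XOR 0 = 1
  1 XOR 1 = 0
= 111001111110110


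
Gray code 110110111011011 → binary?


Gray code: 110110111011011
MSB stays the same: 1
Each subsequent bit = prev_binary XOR current_gray:
  B[1] = 1 XOR 1 = 0
  B[2] = 0 XOR 0 = 0
  B[3] = 0 XOR 1 = 1
  B[4] = 1 XOR 1 = 0
  B[5] = 0 XOR 0 = 0
  B[6] = 0 XOR 1 = 1
  B[7] = 1 XOR 1 = 0
  B[8] = 0 XOR 1 = 1
  B[9] = 1 XOR 0 = 1
  B[10] = 1 XOR 1 = 0
  B[11] = 0 XOR 1 = 1
  B[12] = 1 XOR 0 = 1
  B[13] = 1 XOR 1 = 0
  B[14] = 0 XOR 1 = 1
= 100100101101101 (18797 decimal)


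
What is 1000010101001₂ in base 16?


Group into 4-bit nibbles: 0001000010101001
  0001 = 1
  0000 = 0
  1010 = A
  1001 = 9
= 0x10A9


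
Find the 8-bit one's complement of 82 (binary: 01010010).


Original: 01010010
Invert all bits:
  bit 0: 0 → 1
  bit 1: 1 → 0
  bit 2: 0 → 1
  bit 3: 1 → 0
  bit 4: 0 → 1
  bit 5: 0 → 1
  bit 6: 1 → 0
  bit 7: 0 → 1
= 10101101


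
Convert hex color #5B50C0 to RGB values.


Hex: #5B50C0
R = 5B₁₆ = 91
G = 50₁₆ = 80
B = C0₁₆ = 192
= RGB(91, 80, 192)


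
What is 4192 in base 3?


Divide by 3 repeatedly:
4192 ÷ 3 = 1397 remainder 1
1397 ÷ 3 = 465 remainder 2
465 ÷ 3 = 155 remainder 0
155 ÷ 3 = 51 remainder 2
51 ÷ 3 = 17 remainder 0
17 ÷ 3 = 5 remainder 2
5 ÷ 3 = 1 remainder 2
1 ÷ 3 = 0 remainder 1
Reading remainders bottom-up:
= 12202021


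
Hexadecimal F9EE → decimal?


Positional values:
Position 0: E × 16^0 = 14 × 1 = 14
Position 1: E × 16^1 = 14 × 16 = 224
Position 2: 9 × 16^2 = 9 × 256 = 2304
Position 3: F × 16^3 = 15 × 4096 = 61440
Sum = 14 + 224 + 2304 + 61440
= 63982


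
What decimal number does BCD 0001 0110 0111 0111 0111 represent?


Each 4-bit group → digit:
  0001 → 1
  0110 → 6
  0111 → 7
  0111 → 7
  0111 → 7
= 16777


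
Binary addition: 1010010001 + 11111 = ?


Align and add column by column (LSB to MSB, carry propagating):
  01010010001
+ 00000011111
  -----------
  col 0: 1 + 1 + 0 (carry in) = 2 → bit 0, carry out 1
  col 1: 0 + 1 + 1 (carry in) = 2 → bit 0, carry out 1
  col 2: 0 + 1 + 1 (carry in) = 2 → bit 0, carry out 1
  col 3: 0 + 1 + 1 (carry in) = 2 → bit 0, carry out 1
  col 4: 1 + 1 + 1 (carry in) = 3 → bit 1, carry out 1
  col 5: 0 + 0 + 1 (carry in) = 1 → bit 1, carry out 0
  col 6: 0 + 0 + 0 (carry in) = 0 → bit 0, carry out 0
  col 7: 1 + 0 + 0 (carry in) = 1 → bit 1, carry out 0
  col 8: 0 + 0 + 0 (carry in) = 0 → bit 0, carry out 0
  col 9: 1 + 0 + 0 (carry in) = 1 → bit 1, carry out 0
  col 10: 0 + 0 + 0 (carry in) = 0 → bit 0, carry out 0
Reading bits MSB→LSB: 01010110000
Strip leading zeros: 1010110000
= 1010110000


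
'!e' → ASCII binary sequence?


String: '!e'  (2 characters)
Per-character ASCII lookup:
  '!': special character: '!' = 33 → 100001
  'e': lowercase starts at 97: 'e' = 97 + 4 = 101 → 1100101
= 100001 1100101


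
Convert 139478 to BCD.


Each digit → 4-bit binary:
  1 → 0001
  3 → 0011
  9 → 1001
  4 → 0100
  7 → 0111
  8 → 1000
= 0001 0011 1001 0100 0111 1000


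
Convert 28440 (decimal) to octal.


Divide by 8 repeatedly:
28440 ÷ 8 = 3555 remainder 0
3555 ÷ 8 = 444 remainder 3
444 ÷ 8 = 55 remainder 4
55 ÷ 8 = 6 remainder 7
6 ÷ 8 = 0 remainder 6
Reading remainders bottom-up:
= 0o67430


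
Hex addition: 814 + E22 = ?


Align and add column by column (LSB to MSB, each column mod 16 with carry):
  0814
+ 0E22
  ----
  col 0: 4(4) + 2(2) + 0 (carry in) = 6 → 6(6), carry out 0
  col 1: 1(1) + 2(2) + 0 (carry in) = 3 → 3(3), carry out 0
  col 2: 8(8) + E(14) + 0 (carry in) = 22 → 6(6), carry out 1
  col 3: 0(0) + 0(0) + 1 (carry in) = 1 → 1(1), carry out 0
Reading digits MSB→LSB: 1636
Strip leading zeros: 1636
= 0x1636


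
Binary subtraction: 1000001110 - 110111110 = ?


Align and subtract column by column (LSB to MSB, borrowing when needed):
  1000001110
- 0110111110
  ----------
  col 0: (0 - 0 borrow-in) - 0 → 0 - 0 = 0, borrow out 0
  col 1: (1 - 0 borrow-in) - 1 → 1 - 1 = 0, borrow out 0
  col 2: (1 - 0 borrow-in) - 1 → 1 - 1 = 0, borrow out 0
  col 3: (1 - 0 borrow-in) - 1 → 1 - 1 = 0, borrow out 0
  col 4: (0 - 0 borrow-in) - 1 → borrow from next column: (0+2) - 1 = 1, borrow out 1
  col 5: (0 - 1 borrow-in) - 1 → borrow from next column: (-1+2) - 1 = 0, borrow out 1
  col 6: (0 - 1 borrow-in) - 0 → borrow from next column: (-1+2) - 0 = 1, borrow out 1
  col 7: (0 - 1 borrow-in) - 1 → borrow from next column: (-1+2) - 1 = 0, borrow out 1
  col 8: (0 - 1 borrow-in) - 1 → borrow from next column: (-1+2) - 1 = 0, borrow out 1
  col 9: (1 - 1 borrow-in) - 0 → 0 - 0 = 0, borrow out 0
Reading bits MSB→LSB: 0001010000
Strip leading zeros: 1010000
= 1010000


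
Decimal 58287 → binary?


Divide by 2 repeatedly:
58287 ÷ 2 = 29143 remainder 1
29143 ÷ 2 = 14571 remainder 1
14571 ÷ 2 = 7285 remainder 1
7285 ÷ 2 = 3642 remainder 1
3642 ÷ 2 = 1821 remainder 0
1821 ÷ 2 = 910 remainder 1
910 ÷ 2 = 455 remainder 0
455 ÷ 2 = 227 remainder 1
227 ÷ 2 = 113 remainder 1
113 ÷ 2 = 56 remainder 1
56 ÷ 2 = 28 remainder 0
28 ÷ 2 = 14 remainder 0
14 ÷ 2 = 7 remainder 0
7 ÷ 2 = 3 remainder 1
3 ÷ 2 = 1 remainder 1
1 ÷ 2 = 0 remainder 1
Reading remainders bottom-up:
= 1110001110101111


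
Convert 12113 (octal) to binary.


Each octal digit → 3 binary bits:
  1 = 001
  2 = 010
  1 = 001
  1 = 001
  3 = 011
Concatenate: 001 010 001 001 011
= 001010001001011


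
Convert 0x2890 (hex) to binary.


Each hex digit → 4 binary bits:
  2 = 0010
  8 = 1000
  9 = 1001
  0 = 0000
Concatenate: 0010 1000 1001 0000
= 0010100010010000


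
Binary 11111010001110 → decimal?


Positional values:
Bit 1: 1 × 2^1 = 2
Bit 2: 1 × 2^2 = 4
Bit 3: 1 × 2^3 = 8
Bit 7: 1 × 2^7 = 128
Bit 9: 1 × 2^9 = 512
Bit 10: 1 × 2^10 = 1024
Bit 11: 1 × 2^11 = 2048
Bit 12: 1 × 2^12 = 4096
Bit 13: 1 × 2^13 = 8192
Sum = 2 + 4 + 8 + 128 + 512 + 1024 + 2048 + 4096 + 8192
= 16014


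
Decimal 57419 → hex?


Divide by 16 repeatedly:
57419 ÷ 16 = 3588 remainder 11 (B)
3588 ÷ 16 = 224 remainder 4 (4)
224 ÷ 16 = 14 remainder 0 (0)
14 ÷ 16 = 0 remainder 14 (E)
Reading remainders bottom-up:
= 0xE04B


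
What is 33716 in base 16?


Divide by 16 repeatedly:
33716 ÷ 16 = 2107 remainder 4 (4)
2107 ÷ 16 = 131 remainder 11 (B)
131 ÷ 16 = 8 remainder 3 (3)
8 ÷ 16 = 0 remainder 8 (8)
Reading remainders bottom-up:
= 0x83B4


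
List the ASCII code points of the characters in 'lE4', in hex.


String: 'lE4'  (3 characters)
Per-character ASCII lookup:
  'l': lowercase starts at 97: 'l' = 97 + 11 = 108 → 0x6C
  'E': uppercase starts at 65: 'E' = 65 + 4 = 69 → 0x45
  '4': digits start at 48: '4' = 48 + 4 = 52 → 0x34
= 0x6C 0x45 0x34


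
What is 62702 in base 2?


Divide by 2 repeatedly:
62702 ÷ 2 = 31351 remainder 0
31351 ÷ 2 = 15675 remainder 1
15675 ÷ 2 = 7837 remainder 1
7837 ÷ 2 = 3918 remainder 1
3918 ÷ 2 = 1959 remainder 0
1959 ÷ 2 = 979 remainder 1
979 ÷ 2 = 489 remainder 1
489 ÷ 2 = 244 remainder 1
244 ÷ 2 = 122 remainder 0
122 ÷ 2 = 61 remainder 0
61 ÷ 2 = 30 remainder 1
30 ÷ 2 = 15 remainder 0
15 ÷ 2 = 7 remainder 1
7 ÷ 2 = 3 remainder 1
3 ÷ 2 = 1 remainder 1
1 ÷ 2 = 0 remainder 1
Reading remainders bottom-up:
= 1111010011101110


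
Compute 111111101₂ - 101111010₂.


Align and subtract column by column (LSB to MSB, borrowing when needed):
  111111101
- 101111010
  ---------
  col 0: (1 - 0 borrow-in) - 0 → 1 - 0 = 1, borrow out 0
  col 1: (0 - 0 borrow-in) - 1 → borrow from next column: (0+2) - 1 = 1, borrow out 1
  col 2: (1 - 1 borrow-in) - 0 → 0 - 0 = 0, borrow out 0
  col 3: (1 - 0 borrow-in) - 1 → 1 - 1 = 0, borrow out 0
  col 4: (1 - 0 borrow-in) - 1 → 1 - 1 = 0, borrow out 0
  col 5: (1 - 0 borrow-in) - 1 → 1 - 1 = 0, borrow out 0
  col 6: (1 - 0 borrow-in) - 1 → 1 - 1 = 0, borrow out 0
  col 7: (1 - 0 borrow-in) - 0 → 1 - 0 = 1, borrow out 0
  col 8: (1 - 0 borrow-in) - 1 → 1 - 1 = 0, borrow out 0
Reading bits MSB→LSB: 010000011
Strip leading zeros: 10000011
= 10000011


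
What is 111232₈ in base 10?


Positional values:
Position 0: 2 × 8^0 = 2
Position 1: 3 × 8^1 = 24
Position 2: 2 × 8^2 = 128
Position 3: 1 × 8^3 = 512
Position 4: 1 × 8^4 = 4096
Position 5: 1 × 8^5 = 32768
Sum = 2 + 24 + 128 + 512 + 4096 + 32768
= 37530


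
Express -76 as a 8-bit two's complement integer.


Original: 01001100
Step 1 - Invert all bits: 10110011
Step 2 - Add 1: 10110011 + 1
= 10110100 (represents -76)


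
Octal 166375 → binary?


Each octal digit → 3 binary bits:
  1 = 001
  6 = 110
  6 = 110
  3 = 011
  7 = 111
  5 = 101
Concatenate: 001 110 110 011 111 101
= 001110110011111101


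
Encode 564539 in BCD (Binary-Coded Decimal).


Each digit → 4-bit binary:
  5 → 0101
  6 → 0110
  4 → 0100
  5 → 0101
  3 → 0011
  9 → 1001
= 0101 0110 0100 0101 0011 1001


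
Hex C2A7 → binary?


Each hex digit → 4 binary bits:
  C = 1100
  2 = 0010
  A = 1010
  7 = 0111
Concatenate: 1100 0010 1010 0111
= 1100001010100111


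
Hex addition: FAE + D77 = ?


Align and add column by column (LSB to MSB, each column mod 16 with carry):
  0FAE
+ 0D77
  ----
  col 0: E(14) + 7(7) + 0 (carry in) = 21 → 5(5), carry out 1
  col 1: A(10) + 7(7) + 1 (carry in) = 18 → 2(2), carry out 1
  col 2: F(15) + D(13) + 1 (carry in) = 29 → D(13), carry out 1
  col 3: 0(0) + 0(0) + 1 (carry in) = 1 → 1(1), carry out 0
Reading digits MSB→LSB: 1D25
Strip leading zeros: 1D25
= 0x1D25


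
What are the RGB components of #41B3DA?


Hex: #41B3DA
R = 41₁₆ = 65
G = B3₁₆ = 179
B = DA₁₆ = 218
= RGB(65, 179, 218)


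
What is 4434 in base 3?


Divide by 3 repeatedly:
4434 ÷ 3 = 1478 remainder 0
1478 ÷ 3 = 492 remainder 2
492 ÷ 3 = 164 remainder 0
164 ÷ 3 = 54 remainder 2
54 ÷ 3 = 18 remainder 0
18 ÷ 3 = 6 remainder 0
6 ÷ 3 = 2 remainder 0
2 ÷ 3 = 0 remainder 2
Reading remainders bottom-up:
= 20002020


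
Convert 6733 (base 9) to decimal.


Positional values (base 9):
  3 × 9^0 = 3 × 1 = 3
  3 × 9^1 = 3 × 9 = 27
  7 × 9^2 = 7 × 81 = 567
  6 × 9^3 = 6 × 729 = 4374
Sum = 3 + 27 + 567 + 4374
= 4971


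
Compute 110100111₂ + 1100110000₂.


Align and add column by column (LSB to MSB, carry propagating):
  00110100111
+ 01100110000
  -----------
  col 0: 1 + 0 + 0 (carry in) = 1 → bit 1, carry out 0
  col 1: 1 + 0 + 0 (carry in) = 1 → bit 1, carry out 0
  col 2: 1 + 0 + 0 (carry in) = 1 → bit 1, carry out 0
  col 3: 0 + 0 + 0 (carry in) = 0 → bit 0, carry out 0
  col 4: 0 + 1 + 0 (carry in) = 1 → bit 1, carry out 0
  col 5: 1 + 1 + 0 (carry in) = 2 → bit 0, carry out 1
  col 6: 0 + 0 + 1 (carry in) = 1 → bit 1, carry out 0
  col 7: 1 + 0 + 0 (carry in) = 1 → bit 1, carry out 0
  col 8: 1 + 1 + 0 (carry in) = 2 → bit 0, carry out 1
  col 9: 0 + 1 + 1 (carry in) = 2 → bit 0, carry out 1
  col 10: 0 + 0 + 1 (carry in) = 1 → bit 1, carry out 0
Reading bits MSB→LSB: 10011010111
Strip leading zeros: 10011010111
= 10011010111


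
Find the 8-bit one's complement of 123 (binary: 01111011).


Original: 01111011
Invert all bits:
  bit 0: 0 → 1
  bit 1: 1 → 0
  bit 2: 1 → 0
  bit 3: 1 → 0
  bit 4: 1 → 0
  bit 5: 0 → 1
  bit 6: 1 → 0
  bit 7: 1 → 0
= 10000100


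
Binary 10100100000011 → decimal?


Positional values:
Bit 0: 1 × 2^0 = 1
Bit 1: 1 × 2^1 = 2
Bit 8: 1 × 2^8 = 256
Bit 11: 1 × 2^11 = 2048
Bit 13: 1 × 2^13 = 8192
Sum = 1 + 2 + 256 + 2048 + 8192
= 10499


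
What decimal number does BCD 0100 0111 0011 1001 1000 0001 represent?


Each 4-bit group → digit:
  0100 → 4
  0111 → 7
  0011 → 3
  1001 → 9
  1000 → 8
  0001 → 1
= 473981


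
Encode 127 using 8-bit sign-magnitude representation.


Sign bit: 0 (positive)
Magnitude: 127 = 1111111
= 01111111


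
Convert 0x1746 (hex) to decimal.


Positional values:
Position 0: 6 × 16^0 = 6 × 1 = 6
Position 1: 4 × 16^1 = 4 × 16 = 64
Position 2: 7 × 16^2 = 7 × 256 = 1792
Position 3: 1 × 16^3 = 1 × 4096 = 4096
Sum = 6 + 64 + 1792 + 4096
= 5958


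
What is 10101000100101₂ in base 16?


Group into 4-bit nibbles: 0010101000100101
  0010 = 2
  1010 = A
  0010 = 2
  0101 = 5
= 0x2A25


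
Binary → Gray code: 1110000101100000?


Binary: 1110000101100000
Gray code: G = B XOR (B >> 1)
B >> 1 = 0111000010110000
1110000101100000 XOR 0111000010110000:
  1 XOR 0 = 1
  1 XOR 1 = 0
  1 XOR 1 = 0
  0 XOR 1 = 1
  0 XOR 0 = 0
  0 XOR 0 = 0
  0 XOR 0 = 0
  1 XOR 0 = 1
  0 XOR 1 = 1
  1 XOR 0 = 1
  1 XOR 1 = 0
  0 XOR 1 = 1
  0 XOR 0 = 0
  0 XOR 0 = 0
  0 XOR 0 = 0
  0 XOR 0 = 0
= 1001000111010000


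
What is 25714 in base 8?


Divide by 8 repeatedly:
25714 ÷ 8 = 3214 remainder 2
3214 ÷ 8 = 401 remainder 6
401 ÷ 8 = 50 remainder 1
50 ÷ 8 = 6 remainder 2
6 ÷ 8 = 0 remainder 6
Reading remainders bottom-up:
= 0o62162


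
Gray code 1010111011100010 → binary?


Gray code: 1010111011100010
MSB stays the same: 1
Each subsequent bit = prev_binary XOR current_gray:
  B[1] = 1 XOR 0 = 1
  B[2] = 1 XOR 1 = 0
  B[3] = 0 XOR 0 = 0
  B[4] = 0 XOR 1 = 1
  B[5] = 1 XOR 1 = 0
  B[6] = 0 XOR 1 = 1
  B[7] = 1 XOR 0 = 1
  B[8] = 1 XOR 1 = 0
  B[9] = 0 XOR 1 = 1
  B[10] = 1 XOR 1 = 0
  B[11] = 0 XOR 0 = 0
  B[12] = 0 XOR 0 = 0
  B[13] = 0 XOR 0 = 0
  B[14] = 0 XOR 1 = 1
  B[15] = 1 XOR 0 = 1
= 1100101101000011 (52035 decimal)


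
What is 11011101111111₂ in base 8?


Group into 3-bit groups: 011011101111111
  011 = 3
  011 = 3
  101 = 5
  111 = 7
  111 = 7
= 0o33577


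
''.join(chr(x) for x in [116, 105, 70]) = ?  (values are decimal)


Codes (decimal): 116 105 70
Per-code ASCII lookup:
  116  (range 97-122: lowercase, 116 - 97 = 19) → 't'
  105  (range 97-122: lowercase, 105 - 97 = 8) → 'i'
  70  (range 65-90: uppercase, 70 - 65 = 5) → 'F'
= 'tiF'


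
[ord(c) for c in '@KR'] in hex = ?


String: '@KR'  (3 characters)
Per-character ASCII lookup:
  '@': special character: '@' = 64 → 0x40
  'K': uppercase starts at 65: 'K' = 65 + 10 = 75 → 0x4B
  'R': uppercase starts at 65: 'R' = 65 + 17 = 82 → 0x52
= 0x40 0x4B 0x52


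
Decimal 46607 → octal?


Divide by 8 repeatedly:
46607 ÷ 8 = 5825 remainder 7
5825 ÷ 8 = 728 remainder 1
728 ÷ 8 = 91 remainder 0
91 ÷ 8 = 11 remainder 3
11 ÷ 8 = 1 remainder 3
1 ÷ 8 = 0 remainder 1
Reading remainders bottom-up:
= 0o133017


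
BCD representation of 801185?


Each digit → 4-bit binary:
  8 → 1000
  0 → 0000
  1 → 0001
  1 → 0001
  8 → 1000
  5 → 0101
= 1000 0000 0001 0001 1000 0101


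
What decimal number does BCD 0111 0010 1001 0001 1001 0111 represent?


Each 4-bit group → digit:
  0111 → 7
  0010 → 2
  1001 → 9
  0001 → 1
  1001 → 9
  0111 → 7
= 729197


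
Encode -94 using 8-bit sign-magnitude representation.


Sign bit: 1 (negative)
Magnitude: 94 = 1011110
= 11011110


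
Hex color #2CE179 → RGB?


Hex: #2CE179
R = 2C₁₆ = 44
G = E1₁₆ = 225
B = 79₁₆ = 121
= RGB(44, 225, 121)


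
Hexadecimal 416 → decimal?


Positional values:
Position 0: 6 × 16^0 = 6 × 1 = 6
Position 1: 1 × 16^1 = 1 × 16 = 16
Position 2: 4 × 16^2 = 4 × 256 = 1024
Sum = 6 + 16 + 1024
= 1046


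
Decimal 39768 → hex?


Divide by 16 repeatedly:
39768 ÷ 16 = 2485 remainder 8 (8)
2485 ÷ 16 = 155 remainder 5 (5)
155 ÷ 16 = 9 remainder 11 (B)
9 ÷ 16 = 0 remainder 9 (9)
Reading remainders bottom-up:
= 0x9B58


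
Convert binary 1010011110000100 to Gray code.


Binary: 1010011110000100
Gray code: G = B XOR (B >> 1)
B >> 1 = 0101001111000010
1010011110000100 XOR 0101001111000010:
  1 XOR 0 = 1
  0 XOR 1 = 1
  1 XOR 0 = 1
  0 XOR 1 = 1
  0 XOR 0 = 0
  1 XOR 0 = 1
  1 XOR 1 = 0
  1 XOR 1 = 0
  1 XOR 1 = 0
  0 XOR 1 = 1
  0 XOR 0 = 0
  0 XOR 0 = 0
  0 XOR 0 = 0
  1 XOR 0 = 1
  0 XOR 1 = 1
  0 XOR 0 = 0
= 1111010001000110


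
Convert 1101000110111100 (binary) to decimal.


Positional values:
Bit 2: 1 × 2^2 = 4
Bit 3: 1 × 2^3 = 8
Bit 4: 1 × 2^4 = 16
Bit 5: 1 × 2^5 = 32
Bit 7: 1 × 2^7 = 128
Bit 8: 1 × 2^8 = 256
Bit 12: 1 × 2^12 = 4096
Bit 14: 1 × 2^14 = 16384
Bit 15: 1 × 2^15 = 32768
Sum = 4 + 8 + 16 + 32 + 128 + 256 + 4096 + 16384 + 32768
= 53692


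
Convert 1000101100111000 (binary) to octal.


Group into 3-bit groups: 001000101100111000
  001 = 1
  000 = 0
  101 = 5
  100 = 4
  111 = 7
  000 = 0
= 0o105470


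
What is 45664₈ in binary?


Each octal digit → 3 binary bits:
  4 = 100
  5 = 101
  6 = 110
  6 = 110
  4 = 100
Concatenate: 100 101 110 110 100
= 100101110110100


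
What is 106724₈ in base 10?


Positional values:
Position 0: 4 × 8^0 = 4
Position 1: 2 × 8^1 = 16
Position 2: 7 × 8^2 = 448
Position 3: 6 × 8^3 = 3072
Position 4: 0 × 8^4 = 0
Position 5: 1 × 8^5 = 32768
Sum = 4 + 16 + 448 + 3072 + 0 + 32768
= 36308


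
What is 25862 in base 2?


Divide by 2 repeatedly:
25862 ÷ 2 = 12931 remainder 0
12931 ÷ 2 = 6465 remainder 1
6465 ÷ 2 = 3232 remainder 1
3232 ÷ 2 = 1616 remainder 0
1616 ÷ 2 = 808 remainder 0
808 ÷ 2 = 404 remainder 0
404 ÷ 2 = 202 remainder 0
202 ÷ 2 = 101 remainder 0
101 ÷ 2 = 50 remainder 1
50 ÷ 2 = 25 remainder 0
25 ÷ 2 = 12 remainder 1
12 ÷ 2 = 6 remainder 0
6 ÷ 2 = 3 remainder 0
3 ÷ 2 = 1 remainder 1
1 ÷ 2 = 0 remainder 1
Reading remainders bottom-up:
= 110010100000110


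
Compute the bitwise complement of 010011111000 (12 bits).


Original: 010011111000
Invert all bits:
  bit 0: 0 → 1
  bit 1: 1 → 0
  bit 2: 0 → 1
  bit 3: 0 → 1
  bit 4: 1 → 0
  bit 5: 1 → 0
  bit 6: 1 → 0
  bit 7: 1 → 0
  bit 8: 1 → 0
  bit 9: 0 → 1
  bit 10: 0 → 1
  bit 11: 0 → 1
= 101100000111


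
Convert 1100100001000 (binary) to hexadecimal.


Group into 4-bit nibbles: 0001100100001000
  0001 = 1
  1001 = 9
  0000 = 0
  1000 = 8
= 0x1908


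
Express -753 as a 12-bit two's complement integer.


Original: 001011110001
Step 1 - Invert all bits: 110100001110
Step 2 - Add 1: 110100001110 + 1
= 110100001111 (represents -753)


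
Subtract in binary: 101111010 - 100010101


Align and subtract column by column (LSB to MSB, borrowing when needed):
  101111010
- 100010101
  ---------
  col 0: (0 - 0 borrow-in) - 1 → borrow from next column: (0+2) - 1 = 1, borrow out 1
  col 1: (1 - 1 borrow-in) - 0 → 0 - 0 = 0, borrow out 0
  col 2: (0 - 0 borrow-in) - 1 → borrow from next column: (0+2) - 1 = 1, borrow out 1
  col 3: (1 - 1 borrow-in) - 0 → 0 - 0 = 0, borrow out 0
  col 4: (1 - 0 borrow-in) - 1 → 1 - 1 = 0, borrow out 0
  col 5: (1 - 0 borrow-in) - 0 → 1 - 0 = 1, borrow out 0
  col 6: (1 - 0 borrow-in) - 0 → 1 - 0 = 1, borrow out 0
  col 7: (0 - 0 borrow-in) - 0 → 0 - 0 = 0, borrow out 0
  col 8: (1 - 0 borrow-in) - 1 → 1 - 1 = 0, borrow out 0
Reading bits MSB→LSB: 001100101
Strip leading zeros: 1100101
= 1100101


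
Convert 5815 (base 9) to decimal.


Positional values (base 9):
  5 × 9^0 = 5 × 1 = 5
  1 × 9^1 = 1 × 9 = 9
  8 × 9^2 = 8 × 81 = 648
  5 × 9^3 = 5 × 729 = 3645
Sum = 5 + 9 + 648 + 3645
= 4307


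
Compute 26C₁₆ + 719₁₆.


Align and add column by column (LSB to MSB, each column mod 16 with carry):
  026C
+ 0719
  ----
  col 0: C(12) + 9(9) + 0 (carry in) = 21 → 5(5), carry out 1
  col 1: 6(6) + 1(1) + 1 (carry in) = 8 → 8(8), carry out 0
  col 2: 2(2) + 7(7) + 0 (carry in) = 9 → 9(9), carry out 0
  col 3: 0(0) + 0(0) + 0 (carry in) = 0 → 0(0), carry out 0
Reading digits MSB→LSB: 0985
Strip leading zeros: 985
= 0x985


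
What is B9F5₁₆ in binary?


Each hex digit → 4 binary bits:
  B = 1011
  9 = 1001
  F = 1111
  5 = 0101
Concatenate: 1011 1001 1111 0101
= 1011100111110101


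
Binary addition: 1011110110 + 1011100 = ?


Align and add column by column (LSB to MSB, carry propagating):
  01011110110
+ 00001011100
  -----------
  col 0: 0 + 0 + 0 (carry in) = 0 → bit 0, carry out 0
  col 1: 1 + 0 + 0 (carry in) = 1 → bit 1, carry out 0
  col 2: 1 + 1 + 0 (carry in) = 2 → bit 0, carry out 1
  col 3: 0 + 1 + 1 (carry in) = 2 → bit 0, carry out 1
  col 4: 1 + 1 + 1 (carry in) = 3 → bit 1, carry out 1
  col 5: 1 + 0 + 1 (carry in) = 2 → bit 0, carry out 1
  col 6: 1 + 1 + 1 (carry in) = 3 → bit 1, carry out 1
  col 7: 1 + 0 + 1 (carry in) = 2 → bit 0, carry out 1
  col 8: 0 + 0 + 1 (carry in) = 1 → bit 1, carry out 0
  col 9: 1 + 0 + 0 (carry in) = 1 → bit 1, carry out 0
  col 10: 0 + 0 + 0 (carry in) = 0 → bit 0, carry out 0
Reading bits MSB→LSB: 01101010010
Strip leading zeros: 1101010010
= 1101010010


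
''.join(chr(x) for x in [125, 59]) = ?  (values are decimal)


Codes (decimal): 125 59
Per-code ASCII lookup:
  125  (special character) → '}'
  59  (special character) → ';'
= '};'


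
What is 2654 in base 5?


Divide by 5 repeatedly:
2654 ÷ 5 = 530 remainder 4
530 ÷ 5 = 106 remainder 0
106 ÷ 5 = 21 remainder 1
21 ÷ 5 = 4 remainder 1
4 ÷ 5 = 0 remainder 4
Reading remainders bottom-up:
= 41104


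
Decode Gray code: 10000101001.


Gray code: 10000101001
MSB stays the same: 1
Each subsequent bit = prev_binary XOR current_gray:
  B[1] = 1 XOR 0 = 1
  B[2] = 1 XOR 0 = 1
  B[3] = 1 XOR 0 = 1
  B[4] = 1 XOR 0 = 1
  B[5] = 1 XOR 1 = 0
  B[6] = 0 XOR 0 = 0
  B[7] = 0 XOR 1 = 1
  B[8] = 1 XOR 0 = 1
  B[9] = 1 XOR 0 = 1
  B[10] = 1 XOR 1 = 0
= 11111001110 (1998 decimal)


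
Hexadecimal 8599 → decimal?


Positional values:
Position 0: 9 × 16^0 = 9 × 1 = 9
Position 1: 9 × 16^1 = 9 × 16 = 144
Position 2: 5 × 16^2 = 5 × 256 = 1280
Position 3: 8 × 16^3 = 8 × 4096 = 32768
Sum = 9 + 144 + 1280 + 32768
= 34201


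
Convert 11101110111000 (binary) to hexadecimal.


Group into 4-bit nibbles: 0011101110111000
  0011 = 3
  1011 = B
  1011 = B
  1000 = 8
= 0x3BB8


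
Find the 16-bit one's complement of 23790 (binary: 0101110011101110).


Original: 0101110011101110
Invert all bits:
  bit 0: 0 → 1
  bit 1: 1 → 0
  bit 2: 0 → 1
  bit 3: 1 → 0
  bit 4: 1 → 0
  bit 5: 1 → 0
  bit 6: 0 → 1
  bit 7: 0 → 1
  bit 8: 1 → 0
  bit 9: 1 → 0
  bit 10: 1 → 0
  bit 11: 0 → 1
  bit 12: 1 → 0
  bit 13: 1 → 0
  bit 14: 1 → 0
  bit 15: 0 → 1
= 1010001100010001


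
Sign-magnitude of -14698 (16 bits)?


Sign bit: 1 (negative)
Magnitude: 14698 = 011100101101010
= 1011100101101010


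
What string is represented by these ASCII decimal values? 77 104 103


Codes (decimal): 77 104 103
Per-code ASCII lookup:
  77  (range 65-90: uppercase, 77 - 65 = 12) → 'M'
  104  (range 97-122: lowercase, 104 - 97 = 7) → 'h'
  103  (range 97-122: lowercase, 103 - 97 = 6) → 'g'
= 'Mhg'


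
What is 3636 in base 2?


Divide by 2 repeatedly:
3636 ÷ 2 = 1818 remainder 0
1818 ÷ 2 = 909 remainder 0
909 ÷ 2 = 454 remainder 1
454 ÷ 2 = 227 remainder 0
227 ÷ 2 = 113 remainder 1
113 ÷ 2 = 56 remainder 1
56 ÷ 2 = 28 remainder 0
28 ÷ 2 = 14 remainder 0
14 ÷ 2 = 7 remainder 0
7 ÷ 2 = 3 remainder 1
3 ÷ 2 = 1 remainder 1
1 ÷ 2 = 0 remainder 1
Reading remainders bottom-up:
= 111000110100


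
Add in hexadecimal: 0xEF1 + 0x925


Align and add column by column (LSB to MSB, each column mod 16 with carry):
  0EF1
+ 0925
  ----
  col 0: 1(1) + 5(5) + 0 (carry in) = 6 → 6(6), carry out 0
  col 1: F(15) + 2(2) + 0 (carry in) = 17 → 1(1), carry out 1
  col 2: E(14) + 9(9) + 1 (carry in) = 24 → 8(8), carry out 1
  col 3: 0(0) + 0(0) + 1 (carry in) = 1 → 1(1), carry out 0
Reading digits MSB→LSB: 1816
Strip leading zeros: 1816
= 0x1816


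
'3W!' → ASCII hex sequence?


String: '3W!'  (3 characters)
Per-character ASCII lookup:
  '3': digits start at 48: '3' = 48 + 3 = 51 → 0x33
  'W': uppercase starts at 65: 'W' = 65 + 22 = 87 → 0x57
  '!': special character: '!' = 33 → 0x21
= 0x33 0x57 0x21


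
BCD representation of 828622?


Each digit → 4-bit binary:
  8 → 1000
  2 → 0010
  8 → 1000
  6 → 0110
  2 → 0010
  2 → 0010
= 1000 0010 1000 0110 0010 0010


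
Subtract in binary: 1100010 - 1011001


Align and subtract column by column (LSB to MSB, borrowing when needed):
  1100010
- 1011001
  -------
  col 0: (0 - 0 borrow-in) - 1 → borrow from next column: (0+2) - 1 = 1, borrow out 1
  col 1: (1 - 1 borrow-in) - 0 → 0 - 0 = 0, borrow out 0
  col 2: (0 - 0 borrow-in) - 0 → 0 - 0 = 0, borrow out 0
  col 3: (0 - 0 borrow-in) - 1 → borrow from next column: (0+2) - 1 = 1, borrow out 1
  col 4: (0 - 1 borrow-in) - 1 → borrow from next column: (-1+2) - 1 = 0, borrow out 1
  col 5: (1 - 1 borrow-in) - 0 → 0 - 0 = 0, borrow out 0
  col 6: (1 - 0 borrow-in) - 1 → 1 - 1 = 0, borrow out 0
Reading bits MSB→LSB: 0001001
Strip leading zeros: 1001
= 1001
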